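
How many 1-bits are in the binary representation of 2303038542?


0b10001001010001011001010001001110 has 13 set bits

13


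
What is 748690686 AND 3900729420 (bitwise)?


0b101100101000000001110011111110 & 0b11101000100000000110100001001100 = 0b101000100000000000100001001100 = 679479372

679479372


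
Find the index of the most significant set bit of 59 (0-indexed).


0b111011. Highest set bit at position 5

5


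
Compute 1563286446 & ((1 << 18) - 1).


1563286446 & 262143 = 121774

121774


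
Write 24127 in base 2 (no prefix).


24127 = 101111000111111 in binary

101111000111111


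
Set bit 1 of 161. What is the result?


161 | (1 << 1) = 161 | 2 = 163

163


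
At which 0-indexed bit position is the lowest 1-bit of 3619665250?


0b11010111101111111011010101100010. Lowest set bit at position 1

1


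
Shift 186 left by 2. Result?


0b10111010 << 2 = 0b1011101000 = 744

744


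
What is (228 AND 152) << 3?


Step 1: 228 & 152 = 128
Step 2: 128 << 3 = 1024

1024


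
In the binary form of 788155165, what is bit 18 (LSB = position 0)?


0b101110111110100100101100011101, position 18 = 0

0


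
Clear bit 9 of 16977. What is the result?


16977 & ~(1 << 9) = 16465

16465


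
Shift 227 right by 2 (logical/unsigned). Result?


0b11100011 >> 2 = 0b111000 = 56

56


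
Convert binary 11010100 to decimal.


11010100 in decimal = 212

212


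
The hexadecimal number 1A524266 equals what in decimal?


1A524266 hex = 441598566 decimal

441598566


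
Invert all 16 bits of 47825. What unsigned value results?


47825 ^ 65535 = 17710

17710


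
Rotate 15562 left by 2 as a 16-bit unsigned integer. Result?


Rotate 0b11110011001010 left by 2 (16-bit) = 0b1111001100101000 = 62248

62248


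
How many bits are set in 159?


0b10011111 has 6 set bits

6


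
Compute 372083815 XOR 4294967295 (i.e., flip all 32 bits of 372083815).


372083815 ^ 4294967295 = 3922883480

3922883480


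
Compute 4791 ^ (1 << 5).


4791 ^ (1 << 5) = 4791 ^ 32 = 4759

4759


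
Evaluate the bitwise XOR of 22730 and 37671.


0b101100011001010 ^ 0b1001001100100111 = 0b1100101111101101 = 52205

52205


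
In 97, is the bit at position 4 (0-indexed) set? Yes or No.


0b1100001, bit 4 = 0. No

No


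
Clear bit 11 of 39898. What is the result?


39898 & ~(1 << 11) = 37850

37850


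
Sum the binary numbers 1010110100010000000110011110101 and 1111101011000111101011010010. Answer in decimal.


1010110100010000000110011110101 + 1111101011000111101011010010 = 1100110001101001000011111000111 = 1714718663

1714718663


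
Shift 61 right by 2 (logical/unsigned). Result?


0b111101 >> 2 = 0b1111 = 15

15


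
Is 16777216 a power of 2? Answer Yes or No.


0b1000000000000000000000000. Only one bit set => Yes

Yes


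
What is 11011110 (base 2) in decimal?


11011110 in decimal = 222

222


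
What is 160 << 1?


0b10100000 << 1 = 0b101000000 = 320

320


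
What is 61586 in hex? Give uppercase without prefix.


61586 = F092 hex

F092


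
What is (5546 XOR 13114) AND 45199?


Step 1: 5546 ^ 13114 = 9872
Step 2: 9872 & 45199 = 8320

8320


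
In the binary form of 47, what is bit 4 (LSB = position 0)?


0b101111, position 4 = 0

0


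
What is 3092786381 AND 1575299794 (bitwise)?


0b10111000010110000010110011001101 & 0b1011101111001010010101011010010 = 0b11000010000000010100011000000 = 406857920

406857920


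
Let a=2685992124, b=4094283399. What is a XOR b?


2685992124 ^ 4094283399 = 1410413115

1410413115


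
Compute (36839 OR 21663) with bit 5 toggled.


Step 1: 36839 | 21663 = 57343
Step 2: 57343 ^ (1 << 5) = 57343 ^ 32 = 57311

57311


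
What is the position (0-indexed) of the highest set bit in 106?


0b1101010. Highest set bit at position 6

6


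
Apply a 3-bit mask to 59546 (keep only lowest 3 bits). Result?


59546 & 7 = 2

2


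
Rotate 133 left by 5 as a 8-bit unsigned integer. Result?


Rotate 0b10000101 left by 5 (8-bit) = 0b10110000 = 176

176


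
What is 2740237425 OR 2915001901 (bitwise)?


0b10100011010101001011010001110001 | 0b10101101101111110110011000101101 = 0b10101111111111111111011001111101 = 2952787581

2952787581


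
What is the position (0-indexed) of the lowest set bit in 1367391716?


0b1010001100000001011110111100100. Lowest set bit at position 2

2


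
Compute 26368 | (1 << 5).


26368 | (1 << 5) = 26368 | 32 = 26400

26400


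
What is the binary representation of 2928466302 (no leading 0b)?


2928466302 = 10101110100011001101100101111110 in binary

10101110100011001101100101111110


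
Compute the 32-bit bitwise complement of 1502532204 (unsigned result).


~0b1011001100011101101001001101100 = 0b10100110011100010010110110010011 = 2792435091 (32-bit unsigned)

2792435091


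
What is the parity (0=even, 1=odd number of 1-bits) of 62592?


0b1111010010000000 has 6 ones => parity 0

0


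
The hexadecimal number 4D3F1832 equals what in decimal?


4D3F1832 hex = 1295980594 decimal

1295980594


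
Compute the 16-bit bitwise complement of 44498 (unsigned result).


~0b1010110111010010 = 0b101001000101101 = 21037 (16-bit unsigned)

21037


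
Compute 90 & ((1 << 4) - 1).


90 & 15 = 10

10


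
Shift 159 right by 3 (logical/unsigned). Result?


0b10011111 >> 3 = 0b10011 = 19

19


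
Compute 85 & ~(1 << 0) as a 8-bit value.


85 & ~(1 << 0) = 84

84


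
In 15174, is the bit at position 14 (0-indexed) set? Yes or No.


0b11101101000110, bit 14 = 0. No

No


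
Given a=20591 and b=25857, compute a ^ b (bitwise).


20591 ^ 25857 = 13678

13678


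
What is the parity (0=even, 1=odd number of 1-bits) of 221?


0b11011101 has 6 ones => parity 0

0


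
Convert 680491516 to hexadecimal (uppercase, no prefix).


680491516 = 288F79FC hex

288F79FC


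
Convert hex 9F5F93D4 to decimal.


9F5F93D4 hex = 2673841108 decimal

2673841108


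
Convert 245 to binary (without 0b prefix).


245 = 11110101 in binary

11110101


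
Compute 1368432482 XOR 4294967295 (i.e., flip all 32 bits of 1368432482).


1368432482 ^ 4294967295 = 2926534813

2926534813


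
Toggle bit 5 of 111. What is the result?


111 ^ (1 << 5) = 111 ^ 32 = 79

79


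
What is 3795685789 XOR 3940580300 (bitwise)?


0b11100010001111011001000110011101 ^ 0b11101010111000000111101111001100 = 0b1000110111011110101001010001 = 148761169

148761169


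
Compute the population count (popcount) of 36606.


0b1000111011111110 has 11 set bits

11


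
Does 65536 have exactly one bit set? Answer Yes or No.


0b10000000000000000. Only one bit set => Yes

Yes


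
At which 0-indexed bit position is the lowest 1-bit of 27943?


0b110110100100111. Lowest set bit at position 0

0


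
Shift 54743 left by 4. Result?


0b1101010111010111 << 4 = 0b11010101110101110000 = 875888

875888


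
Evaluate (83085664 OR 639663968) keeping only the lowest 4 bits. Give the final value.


Step 1: 83085664 | 639663968 = 653524832
Step 2: 653524832 & 15 = 0

0


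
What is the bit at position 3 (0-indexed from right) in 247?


0b11110111, position 3 = 0

0


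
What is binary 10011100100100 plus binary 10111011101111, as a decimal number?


10011100100100 + 10111011101111 = 101011000010011 = 22035

22035


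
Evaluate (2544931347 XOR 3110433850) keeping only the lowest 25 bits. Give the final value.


Step 1: 2544931347 ^ 3110433850 = 785770025
Step 2: 785770025 & 33554431 = 14018089

14018089


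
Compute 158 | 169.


0b10011110 | 0b10101001 = 0b10111111 = 191

191


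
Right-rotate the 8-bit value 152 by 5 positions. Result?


Rotate 0b10011000 right by 5 (8-bit) = 0b11000100 = 196

196


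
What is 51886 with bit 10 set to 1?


51886 | (1 << 10) = 51886 | 1024 = 52910

52910


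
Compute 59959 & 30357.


0b1110101000110111 & 0b111011010010101 = 0b110001000010101 = 25109

25109


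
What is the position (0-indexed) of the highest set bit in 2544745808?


0b10010111101011011011110101010000. Highest set bit at position 31

31


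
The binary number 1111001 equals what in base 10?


1111001 in decimal = 121

121


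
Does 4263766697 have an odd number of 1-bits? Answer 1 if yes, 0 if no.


0b11111110001000111110101010101001 has 19 ones => parity 1

1


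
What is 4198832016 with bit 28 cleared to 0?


4198832016 & ~(1 << 28) = 3930396560

3930396560


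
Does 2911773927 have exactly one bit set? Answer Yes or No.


0b10101101100011100010010011100111. Multiple bits set => No

No


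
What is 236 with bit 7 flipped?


236 ^ (1 << 7) = 236 ^ 128 = 108

108


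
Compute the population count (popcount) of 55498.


0b1101100011001010 has 8 set bits

8


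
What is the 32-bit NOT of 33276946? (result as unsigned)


~0b1111110111100010000010010 = 0b11111110000001000011101111101101 = 4261690349 (32-bit unsigned)

4261690349


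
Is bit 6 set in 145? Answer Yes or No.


0b10010001, bit 6 = 0. No

No


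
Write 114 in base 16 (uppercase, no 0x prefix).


114 = 72 hex

72


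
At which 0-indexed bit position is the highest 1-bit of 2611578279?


0b10011011101010011000010110100111. Highest set bit at position 31

31


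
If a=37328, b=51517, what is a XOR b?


37328 ^ 51517 = 22765

22765


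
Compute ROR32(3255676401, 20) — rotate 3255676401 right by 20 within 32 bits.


Rotate 0b11000010000011011010110111110001 right by 20 (32-bit) = 0b11011010110111110001110000100000 = 3672054816

3672054816


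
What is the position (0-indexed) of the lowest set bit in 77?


0b1001101. Lowest set bit at position 0

0


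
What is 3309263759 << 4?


0b11000101001111110101101110001111 << 4 = 0b110001010011111101011011100011110000 = 52948220144

52948220144


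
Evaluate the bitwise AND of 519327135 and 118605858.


0b11110111101000100110110011111 & 0b111000100011100100000100010 = 0b110000100000100100000000010 = 101730306

101730306


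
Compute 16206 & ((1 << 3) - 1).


16206 & 7 = 6

6


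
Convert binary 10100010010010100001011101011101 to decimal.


10100010010010100001011101011101 in decimal = 2722764637

2722764637


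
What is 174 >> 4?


0b10101110 >> 4 = 0b1010 = 10

10


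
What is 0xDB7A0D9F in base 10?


DB7A0D9F hex = 3682209183 decimal

3682209183


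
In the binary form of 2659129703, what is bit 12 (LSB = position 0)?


0b10011110011111110001100101100111, position 12 = 1

1


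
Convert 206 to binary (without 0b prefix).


206 = 11001110 in binary

11001110


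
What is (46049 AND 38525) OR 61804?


Step 1: 46049 & 38525 = 37473
Step 2: 37473 | 61804 = 62317

62317


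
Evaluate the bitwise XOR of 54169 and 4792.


0b1101001110011001 ^ 0b1001010111000 = 0b1100000100100001 = 49441

49441


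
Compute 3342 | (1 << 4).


3342 | (1 << 4) = 3342 | 16 = 3358

3358


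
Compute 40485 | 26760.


0b1001111000100101 | 0b110100010001000 = 0b1111111010101101 = 65197

65197


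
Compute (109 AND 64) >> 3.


Step 1: 109 & 64 = 64
Step 2: 64 >> 3 = 8

8


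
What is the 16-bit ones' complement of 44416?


44416 ^ 65535 = 21119

21119


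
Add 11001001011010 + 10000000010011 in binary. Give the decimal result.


11001001011010 + 10000000010011 = 101001001101101 = 21101

21101


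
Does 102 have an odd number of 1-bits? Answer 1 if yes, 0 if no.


0b1100110 has 4 ones => parity 0

0


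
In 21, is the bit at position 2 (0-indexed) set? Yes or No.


0b10101, bit 2 = 1. Yes

Yes


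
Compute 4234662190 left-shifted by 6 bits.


0b11111100011001111101000100101110 << 6 = 0b11111100011001111101000100101110000000 = 271018380160

271018380160


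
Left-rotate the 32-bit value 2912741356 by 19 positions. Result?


Rotate 0b10101101100111001110011111101100 left by 19 (32-bit) = 0b111111011001010110110011100111 = 1063611623

1063611623


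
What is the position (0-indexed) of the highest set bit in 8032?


0b1111101100000. Highest set bit at position 12

12


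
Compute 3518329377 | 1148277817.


0b11010001101101010111001000100001 | 0b1000100011100010101010000111001 = 0b11010101111101010111011000111001 = 3589633593

3589633593


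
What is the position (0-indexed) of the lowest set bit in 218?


0b11011010. Lowest set bit at position 1

1


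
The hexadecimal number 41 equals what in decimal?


41 hex = 65 decimal

65


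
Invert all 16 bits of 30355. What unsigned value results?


30355 ^ 65535 = 35180

35180


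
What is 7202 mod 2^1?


7202 & 1 = 0

0


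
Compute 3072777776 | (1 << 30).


3072777776 | (1 << 30) = 3072777776 | 1073741824 = 4146519600

4146519600


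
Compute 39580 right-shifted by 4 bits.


0b1001101010011100 >> 4 = 0b100110101001 = 2473

2473


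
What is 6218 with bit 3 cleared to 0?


6218 & ~(1 << 3) = 6210

6210


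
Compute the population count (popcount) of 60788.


0b1110110101110100 has 10 set bits

10


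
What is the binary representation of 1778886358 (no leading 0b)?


1778886358 = 1101010000001111010011011010110 in binary

1101010000001111010011011010110


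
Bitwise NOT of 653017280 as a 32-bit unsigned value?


~0b100110111011000100000011000000 = 0b11011001000100111011111100111111 = 3641950015 (32-bit unsigned)

3641950015


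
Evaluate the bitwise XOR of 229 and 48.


0b11100101 ^ 0b110000 = 0b11010101 = 213

213


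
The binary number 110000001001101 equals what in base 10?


110000001001101 in decimal = 24653

24653


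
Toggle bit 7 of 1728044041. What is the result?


1728044041 ^ (1 << 7) = 1728044041 ^ 128 = 1728044169

1728044169


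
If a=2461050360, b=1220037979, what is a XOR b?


2461050360 ^ 1220037979 = 3658016931

3658016931


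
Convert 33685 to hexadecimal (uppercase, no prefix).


33685 = 8395 hex

8395


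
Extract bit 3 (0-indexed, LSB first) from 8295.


0b10000001100111, position 3 = 0

0


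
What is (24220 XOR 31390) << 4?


Step 1: 24220 ^ 31390 = 9218
Step 2: 9218 << 4 = 147488

147488


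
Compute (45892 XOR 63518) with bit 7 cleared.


Step 1: 45892 ^ 63518 = 19290
Step 2: 19290 & ~(1 << 7) = 19290

19290


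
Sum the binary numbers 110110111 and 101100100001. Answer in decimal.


110110111 + 101100100001 = 110011011000 = 3288

3288


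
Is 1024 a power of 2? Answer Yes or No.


0b10000000000. Only one bit set => Yes

Yes


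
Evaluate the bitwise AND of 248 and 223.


0b11111000 & 0b11011111 = 0b11011000 = 216

216


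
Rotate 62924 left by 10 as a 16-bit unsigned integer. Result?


Rotate 0b1111010111001100 left by 10 (16-bit) = 0b11001111010111 = 13271

13271


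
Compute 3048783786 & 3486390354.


0b10110101101110001011111110101010 & 0b11001111110011100001100001010010 = 0b10000101100010000001100000000010 = 2240288770

2240288770


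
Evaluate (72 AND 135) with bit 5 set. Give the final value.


Step 1: 72 & 135 = 0
Step 2: 0 | (1 << 5) = 0 | 32 = 32

32


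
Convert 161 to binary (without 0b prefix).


161 = 10100001 in binary

10100001


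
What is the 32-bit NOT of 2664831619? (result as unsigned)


~0b10011110110101100001101010000011 = 0b1100001001010011110010101111100 = 1630135676 (32-bit unsigned)

1630135676


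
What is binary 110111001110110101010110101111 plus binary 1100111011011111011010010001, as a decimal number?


110111001110110101010110101111 + 1100111011011111011010010001 = 1000100001010010100110001000000 = 1143557184

1143557184


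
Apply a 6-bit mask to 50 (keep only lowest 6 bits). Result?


50 & 63 = 50

50


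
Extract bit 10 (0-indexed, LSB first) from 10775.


0b10101000010111, position 10 = 0

0


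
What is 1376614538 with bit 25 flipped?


1376614538 ^ (1 << 25) = 1376614538 ^ 33554432 = 1343060106

1343060106


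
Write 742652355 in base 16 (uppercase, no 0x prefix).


742652355 = 2C43F9C3 hex

2C43F9C3


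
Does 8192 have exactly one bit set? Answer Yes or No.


0b10000000000000. Only one bit set => Yes

Yes


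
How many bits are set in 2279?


0b100011100111 has 7 set bits

7


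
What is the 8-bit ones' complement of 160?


160 ^ 255 = 95

95


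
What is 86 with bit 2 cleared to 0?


86 & ~(1 << 2) = 82

82


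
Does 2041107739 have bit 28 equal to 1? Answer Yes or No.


0b1111001101010001101010100011011, bit 28 = 1. Yes

Yes


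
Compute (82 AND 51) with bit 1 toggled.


Step 1: 82 & 51 = 18
Step 2: 18 ^ (1 << 1) = 18 ^ 2 = 16

16


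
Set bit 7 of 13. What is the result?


13 | (1 << 7) = 13 | 128 = 141

141


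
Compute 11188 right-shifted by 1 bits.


0b10101110110100 >> 1 = 0b1010111011010 = 5594

5594


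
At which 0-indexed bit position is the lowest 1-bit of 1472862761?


0b1010111110010100001101000101001. Lowest set bit at position 0

0


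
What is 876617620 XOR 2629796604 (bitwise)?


0b110100010000000001111110010100 ^ 0b10011100101111111000001011111100 = 0b10101000111111111001110101101000 = 2835324264

2835324264


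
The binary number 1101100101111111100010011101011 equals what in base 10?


1101100101111111100010011101011 in decimal = 1824507115

1824507115


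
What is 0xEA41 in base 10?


EA41 hex = 59969 decimal

59969


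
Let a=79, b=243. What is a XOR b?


79 ^ 243 = 188

188


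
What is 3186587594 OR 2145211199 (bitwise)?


0b10111101111011110111011111001010 | 0b1111111110111010101001100111111 = 0b11111111111111110111011111111111 = 4294932479

4294932479


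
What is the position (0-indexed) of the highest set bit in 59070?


0b1110011010111110. Highest set bit at position 15

15


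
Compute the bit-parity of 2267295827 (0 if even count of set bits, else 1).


0b10000111001001000011000001010011 has 12 ones => parity 0

0


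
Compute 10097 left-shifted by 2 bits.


0b10011101110001 << 2 = 0b1001110111000100 = 40388

40388


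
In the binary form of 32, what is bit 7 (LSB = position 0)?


0b100000, position 7 = 0

0


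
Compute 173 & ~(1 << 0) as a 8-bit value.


173 & ~(1 << 0) = 172

172


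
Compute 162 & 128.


0b10100010 & 0b10000000 = 0b10000000 = 128

128


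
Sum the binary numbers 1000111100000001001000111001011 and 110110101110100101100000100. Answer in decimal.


1000111100000001001000111001011 + 110110101110100101100000100 = 1001110010101111101110011001111 = 1314381007

1314381007


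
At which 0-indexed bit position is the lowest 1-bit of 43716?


0b1010101011000100. Lowest set bit at position 2

2


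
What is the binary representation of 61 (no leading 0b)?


61 = 111101 in binary

111101


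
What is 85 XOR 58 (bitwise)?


0b1010101 ^ 0b111010 = 0b1101111 = 111

111


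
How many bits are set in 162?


0b10100010 has 3 set bits

3


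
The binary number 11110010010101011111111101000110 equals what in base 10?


11110010010101011111111101000110 in decimal = 4065722182

4065722182


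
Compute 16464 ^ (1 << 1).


16464 ^ (1 << 1) = 16464 ^ 2 = 16466

16466


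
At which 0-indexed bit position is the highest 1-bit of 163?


0b10100011. Highest set bit at position 7

7


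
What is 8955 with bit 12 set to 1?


8955 | (1 << 12) = 8955 | 4096 = 13051

13051


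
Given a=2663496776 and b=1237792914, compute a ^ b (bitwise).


2663496776 ^ 1237792914 = 3607528666

3607528666


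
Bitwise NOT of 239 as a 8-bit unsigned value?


~0b11101111 = 0b10000 = 16 (8-bit unsigned)

16


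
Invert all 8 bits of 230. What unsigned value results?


230 ^ 255 = 25

25


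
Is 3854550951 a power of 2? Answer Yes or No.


0b11100101101111111100011110100111. Multiple bits set => No

No


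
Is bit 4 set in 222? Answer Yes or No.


0b11011110, bit 4 = 1. Yes

Yes


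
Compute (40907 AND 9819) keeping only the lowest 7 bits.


Step 1: 40907 & 9819 = 1611
Step 2: 1611 & 127 = 75

75


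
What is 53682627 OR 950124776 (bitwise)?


0b11001100110010000111000011 | 0b111000101000011100000011101000 = 0b111011101100111110000111101011 = 1001644523

1001644523


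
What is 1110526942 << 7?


0b1000010001100010100101111011110 << 7 = 0b10000100011000101001011110111100000000 = 142147448576

142147448576


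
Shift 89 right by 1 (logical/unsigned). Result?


0b1011001 >> 1 = 0b101100 = 44

44


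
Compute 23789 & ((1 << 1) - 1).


23789 & 1 = 1

1


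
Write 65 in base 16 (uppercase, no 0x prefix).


65 = 41 hex

41


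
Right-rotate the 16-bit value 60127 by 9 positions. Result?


Rotate 0b1110101011011111 right by 9 (16-bit) = 0b110111111110101 = 28661

28661


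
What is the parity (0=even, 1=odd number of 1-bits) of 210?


0b11010010 has 4 ones => parity 0

0


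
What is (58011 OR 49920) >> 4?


Step 1: 58011 | 49920 = 58267
Step 2: 58267 >> 4 = 3641

3641


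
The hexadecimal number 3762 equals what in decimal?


3762 hex = 14178 decimal

14178


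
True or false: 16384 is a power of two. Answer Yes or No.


0b100000000000000. Only one bit set => Yes

Yes


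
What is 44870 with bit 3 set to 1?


44870 | (1 << 3) = 44870 | 8 = 44878

44878


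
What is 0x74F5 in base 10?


74F5 hex = 29941 decimal

29941


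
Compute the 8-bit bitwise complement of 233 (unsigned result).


~0b11101001 = 0b10110 = 22 (8-bit unsigned)

22


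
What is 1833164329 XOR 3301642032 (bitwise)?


0b1101101010000111101111000101001 ^ 0b11000100110010110000111100110000 = 0b10101001100010001101000100011001 = 2844315929

2844315929


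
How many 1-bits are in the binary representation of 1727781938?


0b1100110111110111101110000110010 has 19 set bits

19


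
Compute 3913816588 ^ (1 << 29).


3913816588 ^ (1 << 29) = 3913816588 ^ 536870912 = 3376945676

3376945676


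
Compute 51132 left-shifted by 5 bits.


0b1100011110111100 << 5 = 0b110001111011110000000 = 1636224

1636224


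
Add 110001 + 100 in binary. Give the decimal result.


110001 + 100 = 110101 = 53

53


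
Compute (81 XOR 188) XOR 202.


Step 1: 81 ^ 188 = 237
Step 2: 237 ^ 202 = 39

39


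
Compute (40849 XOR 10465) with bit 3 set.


Step 1: 40849 ^ 10465 = 46960
Step 2: 46960 | (1 << 3) = 46960 | 8 = 46968

46968


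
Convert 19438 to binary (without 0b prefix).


19438 = 100101111101110 in binary

100101111101110


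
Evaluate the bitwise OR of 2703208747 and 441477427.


0b10100001000111111011000100101011 | 0b11010010100000110100100110011 = 0b10111011010111111111100100111011 = 3143629115

3143629115


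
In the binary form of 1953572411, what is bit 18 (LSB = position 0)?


0b1110100011100010010011000111011, position 18 = 0

0


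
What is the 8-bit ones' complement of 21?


21 ^ 255 = 234

234


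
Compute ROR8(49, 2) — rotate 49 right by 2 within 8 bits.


Rotate 0b110001 right by 2 (8-bit) = 0b1001100 = 76

76


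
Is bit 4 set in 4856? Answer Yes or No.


0b1001011111000, bit 4 = 1. Yes

Yes


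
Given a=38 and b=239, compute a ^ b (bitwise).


38 ^ 239 = 201

201


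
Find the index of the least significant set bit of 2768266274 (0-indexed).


0b10100101000000000110010000100010. Lowest set bit at position 1

1


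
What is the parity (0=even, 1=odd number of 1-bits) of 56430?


0b1101110001101110 has 10 ones => parity 0

0


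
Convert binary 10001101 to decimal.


10001101 in decimal = 141

141


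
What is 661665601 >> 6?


0b100111011100000011011101000001 >> 6 = 0b100111011100000011011101 = 10338525

10338525


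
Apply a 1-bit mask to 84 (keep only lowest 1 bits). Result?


84 & 1 = 0

0


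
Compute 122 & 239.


0b1111010 & 0b11101111 = 0b1101010 = 106

106


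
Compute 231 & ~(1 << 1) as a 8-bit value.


231 & ~(1 << 1) = 229

229


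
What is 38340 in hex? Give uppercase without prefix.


38340 = 95C4 hex

95C4


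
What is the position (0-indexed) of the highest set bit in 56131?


0b1101101101000011. Highest set bit at position 15

15


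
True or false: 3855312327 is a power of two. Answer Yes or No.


0b11100101110010110110010111000111. Multiple bits set => No

No


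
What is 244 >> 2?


0b11110100 >> 2 = 0b111101 = 61

61


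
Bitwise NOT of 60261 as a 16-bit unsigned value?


~0b1110101101100101 = 0b1010010011010 = 5274 (16-bit unsigned)

5274


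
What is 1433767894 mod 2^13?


1433767894 & 8191 = 4054

4054


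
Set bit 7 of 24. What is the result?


24 | (1 << 7) = 24 | 128 = 152

152


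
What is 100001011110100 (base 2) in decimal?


100001011110100 in decimal = 17140

17140


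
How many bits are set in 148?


0b10010100 has 3 set bits

3


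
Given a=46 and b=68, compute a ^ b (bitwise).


46 ^ 68 = 106

106


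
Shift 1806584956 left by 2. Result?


0b1101011101011100100110001111100 << 2 = 0b110101110101110010011000111110000 = 7226339824

7226339824


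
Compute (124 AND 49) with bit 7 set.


Step 1: 124 & 49 = 48
Step 2: 48 | (1 << 7) = 48 | 128 = 176

176


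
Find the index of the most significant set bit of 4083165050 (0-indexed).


0b11110011011000000010011101111010. Highest set bit at position 31

31


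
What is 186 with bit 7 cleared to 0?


186 & ~(1 << 7) = 58

58


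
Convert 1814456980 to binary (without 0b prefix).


1814456980 = 1101100001001100110101010010100 in binary

1101100001001100110101010010100


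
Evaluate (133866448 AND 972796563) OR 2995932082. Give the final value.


Step 1: 133866448 & 972796563 = 33202832
Step 2: 33202832 | 2995932082 = 3019566002

3019566002


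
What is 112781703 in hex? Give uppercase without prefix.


112781703 = 6B8E987 hex

6B8E987


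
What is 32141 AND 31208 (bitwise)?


0b111110110001101 & 0b111100111101000 = 0b111100110001000 = 31112

31112


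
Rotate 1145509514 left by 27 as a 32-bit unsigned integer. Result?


Rotate 0b1000100010001110001011010001010 left by 27 (32-bit) = 0b1010010001000100011100010110100 = 1377974452

1377974452


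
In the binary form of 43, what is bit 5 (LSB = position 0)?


0b101011, position 5 = 1

1


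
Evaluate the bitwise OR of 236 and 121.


0b11101100 | 0b1111001 = 0b11111101 = 253

253


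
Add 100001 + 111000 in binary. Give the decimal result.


100001 + 111000 = 1011001 = 89

89


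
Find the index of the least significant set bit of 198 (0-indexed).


0b11000110. Lowest set bit at position 1

1


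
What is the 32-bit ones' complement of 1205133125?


1205133125 ^ 4294967295 = 3089834170

3089834170


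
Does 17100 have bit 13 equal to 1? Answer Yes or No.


0b100001011001100, bit 13 = 0. No

No


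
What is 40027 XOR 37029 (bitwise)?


0b1001110001011011 ^ 0b1001000010100101 = 0b110011111110 = 3326

3326


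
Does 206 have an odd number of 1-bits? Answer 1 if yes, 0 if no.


0b11001110 has 5 ones => parity 1

1


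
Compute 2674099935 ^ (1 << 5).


2674099935 ^ (1 << 5) = 2674099935 ^ 32 = 2674099967

2674099967


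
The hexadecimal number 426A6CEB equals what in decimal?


426A6CEB hex = 1114270955 decimal

1114270955


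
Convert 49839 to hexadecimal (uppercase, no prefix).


49839 = C2AF hex

C2AF


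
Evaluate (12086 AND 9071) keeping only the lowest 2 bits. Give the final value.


Step 1: 12086 & 9071 = 8998
Step 2: 8998 & 3 = 2

2


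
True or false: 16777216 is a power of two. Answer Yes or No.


0b1000000000000000000000000. Only one bit set => Yes

Yes


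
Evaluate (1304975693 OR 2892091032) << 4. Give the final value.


Step 1: 1304975693 | 2892091032 = 3991527389
Step 2: 3991527389 << 4 = 63864438224

63864438224


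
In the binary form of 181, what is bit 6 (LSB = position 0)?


0b10110101, position 6 = 0

0


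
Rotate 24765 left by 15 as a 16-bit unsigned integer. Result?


Rotate 0b110000010111101 left by 15 (16-bit) = 0b1011000001011110 = 45150

45150


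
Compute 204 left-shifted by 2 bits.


0b11001100 << 2 = 0b1100110000 = 816

816


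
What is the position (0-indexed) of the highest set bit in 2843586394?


0b10101001011111011010111101011010. Highest set bit at position 31

31


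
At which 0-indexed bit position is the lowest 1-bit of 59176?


0b1110011100101000. Lowest set bit at position 3

3


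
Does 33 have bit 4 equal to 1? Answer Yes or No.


0b100001, bit 4 = 0. No

No


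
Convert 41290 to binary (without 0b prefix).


41290 = 1010000101001010 in binary

1010000101001010


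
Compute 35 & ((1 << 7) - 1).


35 & 127 = 35

35


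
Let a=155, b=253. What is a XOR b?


155 ^ 253 = 102

102


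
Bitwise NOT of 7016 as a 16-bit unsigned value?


~0b1101101101000 = 0b1110010010010111 = 58519 (16-bit unsigned)

58519


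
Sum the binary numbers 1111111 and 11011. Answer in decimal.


1111111 + 11011 = 10011010 = 154

154


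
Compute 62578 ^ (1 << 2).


62578 ^ (1 << 2) = 62578 ^ 4 = 62582

62582


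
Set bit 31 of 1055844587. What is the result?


1055844587 | (1 << 31) = 1055844587 | 2147483648 = 3203328235

3203328235


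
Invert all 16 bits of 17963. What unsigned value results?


17963 ^ 65535 = 47572

47572


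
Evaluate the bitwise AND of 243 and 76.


0b11110011 & 0b1001100 = 0b1000000 = 64

64


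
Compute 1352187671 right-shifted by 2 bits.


0b1010000100110001011111100010111 >> 2 = 0b10100001001100010111111000101 = 338046917

338046917


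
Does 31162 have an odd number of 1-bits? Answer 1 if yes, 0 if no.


0b111100110111010 has 10 ones => parity 0

0


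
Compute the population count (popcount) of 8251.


0b10000000111011 has 6 set bits

6


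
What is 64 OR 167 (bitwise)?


0b1000000 | 0b10100111 = 0b11100111 = 231

231


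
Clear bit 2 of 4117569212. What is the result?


4117569212 & ~(1 << 2) = 4117569208

4117569208


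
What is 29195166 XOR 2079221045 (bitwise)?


0b1101111010111101110011110 ^ 0b1111011111011100110010100110101 = 0b1111010010100110001111010101011 = 2052267691

2052267691


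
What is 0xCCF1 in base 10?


CCF1 hex = 52465 decimal

52465


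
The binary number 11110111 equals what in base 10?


11110111 in decimal = 247

247


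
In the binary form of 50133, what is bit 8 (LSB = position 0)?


0b1100001111010101, position 8 = 1

1


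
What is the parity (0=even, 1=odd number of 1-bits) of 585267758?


0b100010111000100111101000101110 has 15 ones => parity 1

1


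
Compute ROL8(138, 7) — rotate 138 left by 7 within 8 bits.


Rotate 0b10001010 left by 7 (8-bit) = 0b1000101 = 69

69


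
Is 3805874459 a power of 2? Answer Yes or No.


0b11100010110110010000100100011011. Multiple bits set => No

No


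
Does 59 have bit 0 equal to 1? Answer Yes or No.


0b111011, bit 0 = 1. Yes

Yes


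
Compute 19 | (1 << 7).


19 | (1 << 7) = 19 | 128 = 147

147


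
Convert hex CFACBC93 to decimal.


CFACBC93 hex = 3484204179 decimal

3484204179


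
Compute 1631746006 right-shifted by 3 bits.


0b1100001010000100111011111010110 >> 3 = 0b1100001010000100111011111010 = 203968250

203968250


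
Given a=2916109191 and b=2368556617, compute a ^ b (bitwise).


2916109191 ^ 2368556617 = 553453006

553453006


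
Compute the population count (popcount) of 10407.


0b10100010100111 has 7 set bits

7


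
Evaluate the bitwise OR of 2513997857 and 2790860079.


0b10010101110110001001000000100001 | 0b10100110010110010010010100101111 = 0b10110111110110011011010100101111 = 3084498223

3084498223


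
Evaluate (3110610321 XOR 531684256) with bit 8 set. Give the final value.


Step 1: 3110610321 ^ 531684256 = 2799238705
Step 2: 2799238705 | (1 << 8) = 2799238705 | 256 = 2799238961

2799238961


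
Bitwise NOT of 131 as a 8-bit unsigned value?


~0b10000011 = 0b1111100 = 124 (8-bit unsigned)

124


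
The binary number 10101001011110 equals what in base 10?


10101001011110 in decimal = 10846

10846


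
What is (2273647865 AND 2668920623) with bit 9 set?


Step 1: 2273647865 & 2668920623 = 2265193513
Step 2: 2265193513 | (1 << 9) = 2265193513 | 512 = 2265194025

2265194025


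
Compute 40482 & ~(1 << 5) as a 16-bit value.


40482 & ~(1 << 5) = 40450

40450


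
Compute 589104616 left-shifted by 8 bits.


0b100011000111010000010111101000 << 8 = 0b10001100011101000001011110100000000000 = 150810781696

150810781696


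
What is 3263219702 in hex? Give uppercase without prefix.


3263219702 = C280C7F6 hex

C280C7F6


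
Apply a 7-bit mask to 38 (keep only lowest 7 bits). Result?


38 & 127 = 38

38


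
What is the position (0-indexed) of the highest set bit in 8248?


0b10000000111000. Highest set bit at position 13

13


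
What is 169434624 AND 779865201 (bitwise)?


0b1010000110010101111000000000 & 0b101110011110111100110001110001 = 0b1010000110010100110000000000 = 169430016

169430016


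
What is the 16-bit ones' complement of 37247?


37247 ^ 65535 = 28288

28288


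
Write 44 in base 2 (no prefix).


44 = 101100 in binary

101100


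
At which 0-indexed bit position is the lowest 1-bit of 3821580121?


0b11100011110010001010111101011001. Lowest set bit at position 0

0


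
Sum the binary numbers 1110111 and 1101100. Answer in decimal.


1110111 + 1101100 = 11100011 = 227

227


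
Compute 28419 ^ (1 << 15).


28419 ^ (1 << 15) = 28419 ^ 32768 = 61187

61187


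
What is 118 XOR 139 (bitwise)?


0b1110110 ^ 0b10001011 = 0b11111101 = 253

253


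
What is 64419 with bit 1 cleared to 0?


64419 & ~(1 << 1) = 64417

64417


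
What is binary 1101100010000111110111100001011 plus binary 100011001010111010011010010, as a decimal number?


1101100010000111110111100001011 + 100011001010111010011010010 = 1110000101010010110001111011101 = 1890149341

1890149341


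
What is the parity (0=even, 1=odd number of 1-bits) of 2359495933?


0b10001100101000110000110011111101 has 16 ones => parity 0

0


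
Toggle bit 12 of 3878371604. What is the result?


3878371604 ^ (1 << 12) = 3878371604 ^ 4096 = 3878375700

3878375700


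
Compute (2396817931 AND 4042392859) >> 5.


Step 1: 2396817931 & 4042392859 = 2161115147
Step 2: 2161115147 >> 5 = 67534848

67534848


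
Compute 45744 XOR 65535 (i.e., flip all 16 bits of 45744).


45744 ^ 65535 = 19791

19791


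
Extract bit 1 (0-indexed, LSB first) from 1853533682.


0b1101110011110101010110111110010, position 1 = 1

1


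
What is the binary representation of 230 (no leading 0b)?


230 = 11100110 in binary

11100110


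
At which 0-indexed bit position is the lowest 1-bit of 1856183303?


0b1101110101000110001110000000111. Lowest set bit at position 0

0


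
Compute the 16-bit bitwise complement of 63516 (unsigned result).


~0b1111100000011100 = 0b11111100011 = 2019 (16-bit unsigned)

2019


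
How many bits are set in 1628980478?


0b1100001000110000100010011111110 has 14 set bits

14


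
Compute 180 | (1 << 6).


180 | (1 << 6) = 180 | 64 = 244

244


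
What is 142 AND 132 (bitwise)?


0b10001110 & 0b10000100 = 0b10000100 = 132

132


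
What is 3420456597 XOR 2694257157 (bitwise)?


0b11001011111000000000011010010101 ^ 0b10100000100101110001101000000101 = 0b1101011011101110001110010010000 = 1802968208

1802968208


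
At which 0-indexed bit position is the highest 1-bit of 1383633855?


0b1010010011110001001001110111111. Highest set bit at position 30

30


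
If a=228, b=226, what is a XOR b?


228 ^ 226 = 6

6


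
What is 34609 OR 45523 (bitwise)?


0b1000011100110001 | 0b1011000111010011 = 0b1011011111110011 = 47091

47091


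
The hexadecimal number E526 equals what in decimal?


E526 hex = 58662 decimal

58662


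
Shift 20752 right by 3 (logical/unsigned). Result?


0b101000100010000 >> 3 = 0b101000100010 = 2594

2594


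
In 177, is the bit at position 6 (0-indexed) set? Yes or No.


0b10110001, bit 6 = 0. No

No


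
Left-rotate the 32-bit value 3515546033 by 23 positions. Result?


Rotate 0b11010001100010101111100110110001 left by 23 (32-bit) = 0b11011000111010001100010101111100 = 3639133564

3639133564


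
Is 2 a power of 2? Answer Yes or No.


0b10. Only one bit set => Yes

Yes


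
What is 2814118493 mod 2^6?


2814118493 & 63 = 29

29


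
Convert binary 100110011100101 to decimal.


100110011100101 in decimal = 19685

19685


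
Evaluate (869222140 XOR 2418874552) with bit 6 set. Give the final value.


Step 1: 869222140 ^ 2418874552 = 2749521476
Step 2: 2749521476 | (1 << 6) = 2749521476 | 64 = 2749521476

2749521476


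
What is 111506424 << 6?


0b110101001010111001111111000 << 6 = 0b110101001010111001111111000000000 = 7136411136

7136411136


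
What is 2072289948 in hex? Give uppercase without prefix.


2072289948 = 7B84A29C hex

7B84A29C


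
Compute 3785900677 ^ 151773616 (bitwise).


0b11100001101010000100001010000101 ^ 0b1001000010111110000110110000 = 0b11101000101000111010001100110101 = 3903038261

3903038261


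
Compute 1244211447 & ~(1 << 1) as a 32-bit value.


1244211447 & ~(1 << 1) = 1244211445

1244211445


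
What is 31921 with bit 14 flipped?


31921 ^ (1 << 14) = 31921 ^ 16384 = 15537

15537


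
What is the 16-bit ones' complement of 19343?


19343 ^ 65535 = 46192

46192


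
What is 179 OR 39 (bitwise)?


0b10110011 | 0b100111 = 0b10110111 = 183

183


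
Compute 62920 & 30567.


0b1111010111001000 & 0b111011101100111 = 0b111010101000000 = 30016

30016


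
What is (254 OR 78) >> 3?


Step 1: 254 | 78 = 254
Step 2: 254 >> 3 = 31

31


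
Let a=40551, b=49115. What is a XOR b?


40551 ^ 49115 = 8636

8636


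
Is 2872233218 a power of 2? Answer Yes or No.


0b10101011001100101100110100000010. Multiple bits set => No

No


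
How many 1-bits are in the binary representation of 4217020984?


0b11111011010110101010001000111000 has 17 set bits

17


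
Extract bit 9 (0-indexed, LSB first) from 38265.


0b1001010101111001, position 9 = 0

0


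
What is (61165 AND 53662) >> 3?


Step 1: 61165 & 53662 = 49292
Step 2: 49292 >> 3 = 6161

6161


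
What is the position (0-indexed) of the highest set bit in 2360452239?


0b10001100101100011010010010001111. Highest set bit at position 31

31


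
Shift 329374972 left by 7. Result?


0b10011101000011101110011111100 << 7 = 0b100111010000111011100111111000000000 = 42159996416

42159996416


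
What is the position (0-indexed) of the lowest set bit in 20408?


0b100111110111000. Lowest set bit at position 3

3
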